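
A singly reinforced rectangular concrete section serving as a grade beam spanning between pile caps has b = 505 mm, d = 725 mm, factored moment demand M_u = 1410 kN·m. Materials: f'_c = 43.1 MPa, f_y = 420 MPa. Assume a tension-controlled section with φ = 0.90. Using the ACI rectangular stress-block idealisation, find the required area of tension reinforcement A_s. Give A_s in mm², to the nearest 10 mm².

M_n = M_u/φ = 1410/0.90 = 1566.67 kN·m.
With M_n = 0.85 f'_c a b (d − a/2), solve the quadratic for a:
a = d − √(d² − 2M_n/(0.85 f'_c b)) = 725 − √(725² − 2 × 1566.67×10⁶/(0.85 × 43.1 × 505)) = 128.12 mm.
A_s = 0.85 f'_c a b / f_y = 0.85 × 43.1 × 128.12 × 505 / 420 = 5643.6 mm².

A_s ≈ 5640 mm²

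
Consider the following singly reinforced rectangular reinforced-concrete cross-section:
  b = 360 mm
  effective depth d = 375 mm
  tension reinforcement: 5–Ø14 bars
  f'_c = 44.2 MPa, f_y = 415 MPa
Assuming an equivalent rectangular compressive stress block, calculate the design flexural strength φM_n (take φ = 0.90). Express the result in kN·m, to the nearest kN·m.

A_s = 5 × 154 = 770 mm².
T = A_s f_y = 770 × 415 = 319550 N = 319.55 kN.
From C = T: a = T/(0.85 f'_c b) = 319550/(0.85 × 44.2 × 360) = 23.63 mm.
M_n = T(d − a/2) = 319.55 kN × (375 − 11.815) mm = 116.06 kN·m.
φM_n = 0.90 × 116.06 = 104.45 kN·m.

φM_n ≈ 104 kN·m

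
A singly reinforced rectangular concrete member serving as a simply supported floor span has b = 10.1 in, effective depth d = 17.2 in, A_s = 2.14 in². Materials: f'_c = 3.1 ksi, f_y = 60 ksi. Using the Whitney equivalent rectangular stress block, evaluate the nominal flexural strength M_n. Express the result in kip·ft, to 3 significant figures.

M_n ≈ 158 kip·ft

T = A_s f_y = 2.14 × 60 = 128.4 kips.
a = T/(0.85 f'_c b) = 128.4/(0.85 × 3.1 × 10.1) = 4.825 in.
M_n = T(d − a/2) = 128.4 × (17.2 − 2.4125) = 1898.7 kip·in = 1898.7/12 = 158.23 kip·ft.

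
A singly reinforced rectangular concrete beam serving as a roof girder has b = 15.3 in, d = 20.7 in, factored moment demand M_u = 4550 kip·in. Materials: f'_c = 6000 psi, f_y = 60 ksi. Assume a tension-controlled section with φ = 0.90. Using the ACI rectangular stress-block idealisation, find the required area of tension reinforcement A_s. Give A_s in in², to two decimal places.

A_s ≈ 4.44 in²

M_n = M_u/φ = 4550/0.90 = 5055.56 kip·in.
From M_n = 0.85 f'_c a b (d − a/2):
a = d − √(d² − 2M_n/(0.85 f'_c b)) = 20.7 − √(20.7² − 2 × 5055.56/(0.85 × 6 × 15.3)) = 3.411 in.
A_s = 0.85 f'_c a b / f_y = 0.85 × 6 × 3.411 × 15.3 / 60 = 4.436 in².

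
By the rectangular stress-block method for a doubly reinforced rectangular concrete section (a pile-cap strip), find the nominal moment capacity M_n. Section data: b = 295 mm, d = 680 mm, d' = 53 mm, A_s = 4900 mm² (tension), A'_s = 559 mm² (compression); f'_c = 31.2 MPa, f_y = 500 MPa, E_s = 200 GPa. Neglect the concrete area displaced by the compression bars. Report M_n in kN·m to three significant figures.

M_n ≈ 1350 kN·m

Assume both tension and compression steel yield.
Net tension couple steel: A_s − A'_s = 4341 mm².
a = (A_s − A'_s) f_y / (0.85 f'_c b) = 2170500/(0.85 × 31.2 × 295) = 277.44 mm.
c = a/β₁ = 277.44/0.827 = 335.48 mm; ε'_s = 0.003(c − d')/c = 0.0025 ≥ f_y/E_s = 0.0025, so compression steel does yield.
M_n = (A_s − A'_s) f_y (d − a/2) + A'_s f_y (d − d') = [2170500 × (680 − 138.72) + 279500 × (680 − 53)] × 10⁻⁶ = 1174.85 + 175.25 = 1350.10 kN·m.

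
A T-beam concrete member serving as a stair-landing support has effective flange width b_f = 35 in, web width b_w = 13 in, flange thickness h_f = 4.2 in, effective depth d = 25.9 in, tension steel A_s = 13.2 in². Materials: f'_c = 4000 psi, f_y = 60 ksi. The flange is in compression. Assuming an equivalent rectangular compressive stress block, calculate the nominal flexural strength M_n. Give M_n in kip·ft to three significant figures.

M_n ≈ 1440 kip·ft

Tension: T = A_s f_y = 13.2 × 60 = 792 kips.
Try a within the flange: a = T/(0.85 f'_c b_f) = 792/(0.85 × 4 × 35) = 6.655 in.
a = 6.655 > h_f = 4.2 in: the block extends into the web. Split into flange-overhang and web parts.
C_f = 0.85 f'_c (b_f − b_w) h_f = 0.85 × 4 × (35 − 13) × 4.2 = 314.2 kips.
Remaining web compression depth: a_w = (T − C_f)/(0.85 f'_c b_w) = (792 − 314.2)/(0.85 × 4 × 13) = 10.810 in.
M_n = C_f(d − h_f/2) + (T − C_f)(d − a_w/2) = 314.2 × (25.9 − 2.1) + 477.8 × (25.9 − 5.405) = 7478.0 + 9792.5 = 17270.5 kip·in.
M_n = 17270.5/12 = 1439.21 kip·ft.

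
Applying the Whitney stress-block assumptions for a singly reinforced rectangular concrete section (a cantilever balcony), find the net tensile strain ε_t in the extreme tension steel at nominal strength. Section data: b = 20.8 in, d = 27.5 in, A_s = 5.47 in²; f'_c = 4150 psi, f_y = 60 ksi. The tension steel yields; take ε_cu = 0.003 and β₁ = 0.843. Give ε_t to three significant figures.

a = A_s f_y/(0.85 f'_c b) = 4.473 in.
β₁ = 0.843, so c = a/β₁ = 4.473/0.843 = 5.306 in.
From the linear strain diagram with ε_cu = 0.003: ε_t = 0.003 (d − c)/c = 0.003 × (27.5 − 5.306)/5.306 = 0.0125.
Since ε_t ≥ 0.005, the section is tension-controlled.

ε_t ≈ 0.0125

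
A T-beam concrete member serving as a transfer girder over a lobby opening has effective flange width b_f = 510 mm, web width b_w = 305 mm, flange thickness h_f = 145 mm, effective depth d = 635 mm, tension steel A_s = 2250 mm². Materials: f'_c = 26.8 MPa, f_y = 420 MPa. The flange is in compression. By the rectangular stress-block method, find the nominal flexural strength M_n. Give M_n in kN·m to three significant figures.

Tension: T = A_s f_y = 2250 × 420 = 945000 N.
Try a within the flange: a = T/(0.85 f'_c b_f) = 945000/(0.85 × 26.8 × 510) = 81.34 mm.
Since a = 81.34 ≤ h_f = 145 mm, the stress block lies entirely in the flange; analyse as a rectangular beam of width b_f.
M_n = T(d − a/2) = 945000 × (635 − 40.67) = 561.64 × 10⁶ N·mm.
M_n = 561.64 kN·m.

M_n ≈ 562 kN·m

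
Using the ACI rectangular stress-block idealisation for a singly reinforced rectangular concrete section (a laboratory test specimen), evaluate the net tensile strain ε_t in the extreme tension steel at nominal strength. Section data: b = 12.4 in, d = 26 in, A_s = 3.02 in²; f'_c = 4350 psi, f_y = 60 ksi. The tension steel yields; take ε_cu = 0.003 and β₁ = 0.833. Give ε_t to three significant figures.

ε_t ≈ 0.0134

a = A_s f_y/(0.85 f'_c b) = 3.952 in.
β₁ = 0.833, so c = a/β₁ = 3.952/0.833 = 4.744 in.
From the linear strain diagram with ε_cu = 0.003: ε_t = 0.003 (d − c)/c = 0.003 × (26 − 4.744)/4.744 = 0.0134.
Since ε_t ≥ 0.005, the section is tension-controlled.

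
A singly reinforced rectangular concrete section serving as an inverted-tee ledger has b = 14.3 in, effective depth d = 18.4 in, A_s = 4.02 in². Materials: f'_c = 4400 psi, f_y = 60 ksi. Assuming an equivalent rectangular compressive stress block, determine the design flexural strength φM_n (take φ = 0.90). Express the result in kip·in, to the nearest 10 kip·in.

T = A_s f_y = 4.02 × 60 = 241.2 kips.
a = T/(0.85 f'_c b) = 241.2/(0.85 × 4.4 × 14.3) = 4.510 in.
M_n = T(d − a/2) = 241.2 × (18.4 − 2.255) = 3894.2 kip·in.
φM_n = 0.90 × 3894.2 = 3504.8 kip·in.

φM_n ≈ 3500 kip·in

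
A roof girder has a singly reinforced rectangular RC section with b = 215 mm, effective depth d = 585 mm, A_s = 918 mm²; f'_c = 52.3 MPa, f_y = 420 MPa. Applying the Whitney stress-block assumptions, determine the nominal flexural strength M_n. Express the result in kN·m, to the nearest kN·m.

T = A_s f_y = 918 × 420 = 385560 N = 385.56 kN.
From C = T: a = T/(0.85 f'_c b) = 385560/(0.85 × 52.3 × 215) = 40.34 mm.
M_n = T(d − a/2) = 385.56 kN × (585 − 20.17) mm = 217.78 kN·m.

M_n ≈ 218 kN·m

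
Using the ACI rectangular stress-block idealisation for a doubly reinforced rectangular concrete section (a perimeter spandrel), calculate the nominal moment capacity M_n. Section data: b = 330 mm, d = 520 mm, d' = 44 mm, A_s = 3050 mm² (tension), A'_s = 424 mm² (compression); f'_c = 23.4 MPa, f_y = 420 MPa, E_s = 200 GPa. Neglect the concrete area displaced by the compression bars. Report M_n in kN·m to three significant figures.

M_n ≈ 566 kN·m

Assume both tension and compression steel yield.
Net tension couple steel: A_s − A'_s = 2626 mm².
a = (A_s − A'_s) f_y / (0.85 f'_c b) = 1102920/(0.85 × 23.4 × 330) = 168.03 mm.
c = a/β₁ = 168.03/0.85 = 197.68 mm; ε'_s = 0.003(c − d')/c = 0.0023 ≥ f_y/E_s = 0.0021, so compression steel does yield.
M_n = (A_s − A'_s) f_y (d − a/2) + A'_s f_y (d − d') = [1102920 × (520 − 84.015) + 178080 × (520 − 44)] × 10⁻⁶ = 480.86 + 84.77 = 565.63 kN·m.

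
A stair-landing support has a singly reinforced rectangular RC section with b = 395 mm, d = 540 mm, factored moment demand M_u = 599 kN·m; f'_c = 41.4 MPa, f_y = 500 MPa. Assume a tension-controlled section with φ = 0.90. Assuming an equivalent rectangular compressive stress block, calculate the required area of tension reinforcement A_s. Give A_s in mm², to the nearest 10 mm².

A_s ≈ 2710 mm²

M_n = M_u/φ = 599/0.90 = 665.556 kN·m.
With M_n = 0.85 f'_c a b (d − a/2), solve the quadratic for a:
a = d − √(d² − 2M_n/(0.85 f'_c b)) = 540 − √(540² − 2 × 665.556×10⁶/(0.85 × 41.4 × 395)) = 97.47 mm.
A_s = 0.85 f'_c a b / f_y = 0.85 × 41.4 × 97.47 × 395 / 500 = 2709.7 mm².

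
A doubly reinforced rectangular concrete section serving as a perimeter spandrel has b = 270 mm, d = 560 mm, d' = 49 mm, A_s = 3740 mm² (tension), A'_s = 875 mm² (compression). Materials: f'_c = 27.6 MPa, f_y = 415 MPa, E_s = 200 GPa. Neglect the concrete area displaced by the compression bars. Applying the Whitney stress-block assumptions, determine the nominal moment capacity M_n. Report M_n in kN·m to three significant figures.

M_n ≈ 740 kN·m

Assume both tension and compression steel yield.
Net tension couple steel: A_s − A'_s = 2865 mm².
a = (A_s − A'_s) f_y / (0.85 f'_c b) = 1188975/(0.85 × 27.6 × 270) = 187.71 mm.
c = a/β₁ = 187.71/0.85 = 220.84 mm; ε'_s = 0.003(c − d')/c = 0.0023 ≥ f_y/E_s = 0.0021, so compression steel does yield.
M_n = (A_s − A'_s) f_y (d − a/2) + A'_s f_y (d − d') = [1188975 × (560 − 93.855) + 363125 × (560 − 49)] × 10⁻⁶ = 554.23 + 185.56 = 739.79 kN·m.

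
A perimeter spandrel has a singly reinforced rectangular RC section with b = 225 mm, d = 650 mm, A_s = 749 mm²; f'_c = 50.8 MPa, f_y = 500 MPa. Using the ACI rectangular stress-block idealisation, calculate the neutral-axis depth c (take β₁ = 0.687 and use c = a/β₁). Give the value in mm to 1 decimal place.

T = A_s f_y = 749 × 500 = 374500 N = 374.5 kN.
Setting C = 0.85 f'_c a b equal to T: a = 374500/(0.85 × 50.8 × 225) = 38.547 mm.
With β₁ = 0.687, c = a/β₁ = 38.547/0.687 = 56.1 mm.

c ≈ 56.1 mm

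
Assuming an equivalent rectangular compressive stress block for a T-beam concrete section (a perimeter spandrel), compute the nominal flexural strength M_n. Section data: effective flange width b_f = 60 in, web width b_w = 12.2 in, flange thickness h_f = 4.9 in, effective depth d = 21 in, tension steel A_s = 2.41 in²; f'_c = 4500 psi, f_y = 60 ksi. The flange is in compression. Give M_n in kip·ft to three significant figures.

M_n ≈ 249 kip·ft

Tension: T = A_s f_y = 2.41 × 60 = 144.6 kips.
Try a within the flange: a = T/(0.85 f'_c b_f) = 144.6/(0.85 × 4.5 × 60) = 0.630 in.
Since a = 0.630 ≤ h_f = 4.9 in, the stress block lies entirely in the flange; analyse as a rectangular beam of width b_f.
M_n = T(d − a/2) = 144.6 × (21 − 0.315) = 2991.1 kip·in.
M_n = 2991.1/12 = 249.26 kip·ft.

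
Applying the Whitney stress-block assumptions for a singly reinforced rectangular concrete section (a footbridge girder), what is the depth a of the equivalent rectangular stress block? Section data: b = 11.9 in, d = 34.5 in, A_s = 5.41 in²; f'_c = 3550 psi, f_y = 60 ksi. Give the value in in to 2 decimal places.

T = A_s f_y = 5.41 × 60 = 324.6 kips.
a = T/(0.85 f'_c b) = 324.6/(0.85 × 3.55 × 11.9) = 9.04 in.

a ≈ 9.04 in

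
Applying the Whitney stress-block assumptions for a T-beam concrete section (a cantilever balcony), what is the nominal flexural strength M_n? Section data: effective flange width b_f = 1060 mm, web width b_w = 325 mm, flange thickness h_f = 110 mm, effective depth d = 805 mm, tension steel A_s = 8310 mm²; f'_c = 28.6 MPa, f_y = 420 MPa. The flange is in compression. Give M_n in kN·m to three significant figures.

Tension: T = A_s f_y = 8310 × 420 = 3490200 N.
Try a within the flange: a = T/(0.85 f'_c b_f) = 3490200/(0.85 × 28.6 × 1060) = 135.44 mm.
a = 135.44 > h_f = 110 mm: the block extends into the web. Split into flange-overhang and web parts.
C_f = 0.85 f'_c (b_f − b_w) h_f = 0.85 × 28.6 × (1060 − 325) × 110 = 1965464 N.
Remaining web compression depth: a_w = (T − C_f)/(0.85 f'_c b_w) = (3490200 − 1965464)/(0.85 × 28.6 × 325) = 192.99 mm.
M_n = C_f(d − h_f/2) + (T − C_f)(d − a_w/2) = 1965464 × (805 − 55) + 1524736 × (805 − 96.495) = 1474.10 + 1080.28 = 2554.38 × 10⁶ N·mm.
M_n = 2554.38 kN·m.

M_n ≈ 2550 kN·m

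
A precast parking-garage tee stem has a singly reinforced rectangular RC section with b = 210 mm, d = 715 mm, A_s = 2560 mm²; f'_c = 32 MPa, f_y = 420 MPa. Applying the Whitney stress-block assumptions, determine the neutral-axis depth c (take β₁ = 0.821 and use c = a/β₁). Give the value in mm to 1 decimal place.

T = A_s f_y = 2560 × 420 = 1075200 N = 1075.2 kN.
Setting C = 0.85 f'_c a b equal to T: a = 1075200/(0.85 × 32 × 210) = 188.235 mm.
With β₁ = 0.821, c = a/β₁ = 188.235/0.821 = 229.3 mm.

c ≈ 229.3 mm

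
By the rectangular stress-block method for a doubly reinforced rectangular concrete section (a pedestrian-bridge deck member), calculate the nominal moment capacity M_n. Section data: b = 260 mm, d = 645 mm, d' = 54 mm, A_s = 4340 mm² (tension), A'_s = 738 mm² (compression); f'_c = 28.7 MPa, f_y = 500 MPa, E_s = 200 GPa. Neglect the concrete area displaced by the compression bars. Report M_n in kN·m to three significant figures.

M_n ≈ 1120 kN·m

Assume both tension and compression steel yield.
Net tension couple steel: A_s − A'_s = 3602 mm².
a = (A_s − A'_s) f_y / (0.85 f'_c b) = 1801000/(0.85 × 28.7 × 260) = 283.95 mm.
c = a/β₁ = 283.95/0.845 = 336.04 mm; ε'_s = 0.003(c − d')/c = 0.0025 ≥ f_y/E_s = 0.0025, so compression steel does yield.
M_n = (A_s − A'_s) f_y (d − a/2) + A'_s f_y (d − d') = [1801000 × (645 − 141.975) + 369000 × (645 − 54)] × 10⁻⁶ = 905.95 + 218.08 = 1124.03 kN·m.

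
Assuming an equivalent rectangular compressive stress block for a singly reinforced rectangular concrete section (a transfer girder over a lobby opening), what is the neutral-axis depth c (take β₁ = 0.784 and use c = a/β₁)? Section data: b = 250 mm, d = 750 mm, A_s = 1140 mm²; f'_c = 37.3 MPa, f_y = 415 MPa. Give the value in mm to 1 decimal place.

T = A_s f_y = 1140 × 415 = 473100 N = 473.1 kN.
Setting C = 0.85 f'_c a b equal to T: a = 473100/(0.85 × 37.3 × 250) = 59.688 mm.
With β₁ = 0.784, c = a/β₁ = 59.688/0.784 = 76.1 mm.

c ≈ 76.1 mm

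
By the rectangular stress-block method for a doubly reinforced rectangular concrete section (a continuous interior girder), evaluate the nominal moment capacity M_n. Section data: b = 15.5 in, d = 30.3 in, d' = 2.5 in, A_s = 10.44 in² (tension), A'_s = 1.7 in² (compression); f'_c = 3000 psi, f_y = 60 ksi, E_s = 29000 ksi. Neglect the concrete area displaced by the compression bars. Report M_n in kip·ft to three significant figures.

Assume both steels yield.
a = (A_s − A'_s) f_y/(0.85 f'_c b) = (10.44 − 1.7) × 60/(0.85 × 3 × 15.5) = 13.268 in.
c = a/β₁ = 13.268/0.85 = 15.609 in; ε'_s = 0.003(c − d')/c = 0.0025 ≥ ε_y = 0.0021, so the compression steel yields.
M_n = (A_s − A'_s) f_y (d − a/2) + A'_s f_y (d − d') = 524.4 × (30.3 − 6.634) + 102 × (30.3 − 2.5) = 12410.5 + 2835.6 = 15246.1 kip·in = 15246.1/12 = 1270.51 kip·ft.

M_n ≈ 1270 kip·ft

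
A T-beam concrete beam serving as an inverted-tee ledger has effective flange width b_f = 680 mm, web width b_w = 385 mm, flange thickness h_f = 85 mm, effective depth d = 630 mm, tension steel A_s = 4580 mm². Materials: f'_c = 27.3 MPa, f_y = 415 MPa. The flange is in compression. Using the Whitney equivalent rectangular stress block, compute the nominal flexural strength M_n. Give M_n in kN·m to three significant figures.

M_n ≈ 1080 kN·m

Tension: T = A_s f_y = 4580 × 415 = 1900700 N.
Try a within the flange: a = T/(0.85 f'_c b_f) = 1900700/(0.85 × 27.3 × 680) = 120.45 mm.
a = 120.45 > h_f = 85 mm: the block extends into the web. Split into flange-overhang and web parts.
C_f = 0.85 f'_c (b_f − b_w) h_f = 0.85 × 27.3 × (680 − 385) × 85 = 581865 N.
Remaining web compression depth: a_w = (T − C_f)/(0.85 f'_c b_w) = (1900700 − 581865)/(0.85 × 27.3 × 385) = 147.62 mm.
M_n = C_f(d − h_f/2) + (T − C_f)(d − a_w/2) = 581865 × (630 − 42.5) + 1318835 × (630 − 73.81) = 341.85 + 733.52 = 1075.37 × 10⁶ N·mm.
M_n = 1075.37 kN·m.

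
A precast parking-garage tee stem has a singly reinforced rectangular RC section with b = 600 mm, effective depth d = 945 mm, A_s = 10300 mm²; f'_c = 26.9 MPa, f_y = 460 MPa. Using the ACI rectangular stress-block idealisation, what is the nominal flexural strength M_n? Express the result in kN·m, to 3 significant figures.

M_n ≈ 3660 kN·m

T = A_s f_y = 10300 × 460 = 4738000 N = 4738 kN.
From C = T: a = T/(0.85 f'_c b) = 4738000/(0.85 × 26.9 × 600) = 345.36 mm.
M_n = T(d − a/2) = 4738 kN × (945 − 172.68) mm = 3659.25 kN·m.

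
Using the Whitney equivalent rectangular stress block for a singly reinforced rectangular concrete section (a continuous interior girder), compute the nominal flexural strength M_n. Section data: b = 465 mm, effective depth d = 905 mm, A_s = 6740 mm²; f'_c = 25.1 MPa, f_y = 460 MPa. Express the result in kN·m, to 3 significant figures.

M_n ≈ 2320 kN·m

T = A_s f_y = 6740 × 460 = 3100400 N = 3100.4 kN.
From C = T: a = T/(0.85 f'_c b) = 3100400/(0.85 × 25.1 × 465) = 312.52 mm.
M_n = T(d − a/2) = 3100.4 kN × (905 − 156.26) mm = 2321.39 kN·m.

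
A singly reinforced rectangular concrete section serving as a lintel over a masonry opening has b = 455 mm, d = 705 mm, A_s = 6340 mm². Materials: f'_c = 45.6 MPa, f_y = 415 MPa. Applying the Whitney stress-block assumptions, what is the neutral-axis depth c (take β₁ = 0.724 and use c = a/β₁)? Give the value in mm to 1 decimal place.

c ≈ 206.1 mm

T = A_s f_y = 6340 × 415 = 2631100 N = 2631.1 kN.
Setting C = 0.85 f'_c a b equal to T: a = 2631100/(0.85 × 45.6 × 455) = 149.191 mm.
With β₁ = 0.724, c = a/β₁ = 149.191/0.724 = 206.1 mm.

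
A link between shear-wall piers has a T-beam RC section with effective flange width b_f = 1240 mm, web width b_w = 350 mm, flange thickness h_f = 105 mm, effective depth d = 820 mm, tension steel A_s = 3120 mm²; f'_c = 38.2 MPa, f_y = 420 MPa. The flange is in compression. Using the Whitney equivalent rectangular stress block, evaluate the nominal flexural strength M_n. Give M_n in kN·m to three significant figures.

Tension: T = A_s f_y = 3120 × 420 = 1310400 N.
Try a within the flange: a = T/(0.85 f'_c b_f) = 1310400/(0.85 × 38.2 × 1240) = 32.55 mm.
Since a = 32.55 ≤ h_f = 105 mm, the stress block lies entirely in the flange; analyse as a rectangular beam of width b_f.
M_n = T(d − a/2) = 1310400 × (820 − 16.275) = 1053.20 × 10⁶ N·mm.
M_n = 1053.20 kN·m.

M_n ≈ 1050 kN·m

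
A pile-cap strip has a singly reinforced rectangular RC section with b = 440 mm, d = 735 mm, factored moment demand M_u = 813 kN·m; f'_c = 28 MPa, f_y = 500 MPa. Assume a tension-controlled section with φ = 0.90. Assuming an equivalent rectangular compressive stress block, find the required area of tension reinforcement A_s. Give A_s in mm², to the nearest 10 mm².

M_n = M_u/φ = 813/0.90 = 903.333 kN·m.
With M_n = 0.85 f'_c a b (d − a/2), solve the quadratic for a:
a = d − √(d² − 2M_n/(0.85 f'_c b)) = 735 − √(735² − 2 × 903.333×10⁶/(0.85 × 28 × 440)) = 128.62 mm.
A_s = 0.85 f'_c a b / f_y = 0.85 × 28 × 128.62 × 440 / 500 = 2693.8 mm².

A_s ≈ 2690 mm²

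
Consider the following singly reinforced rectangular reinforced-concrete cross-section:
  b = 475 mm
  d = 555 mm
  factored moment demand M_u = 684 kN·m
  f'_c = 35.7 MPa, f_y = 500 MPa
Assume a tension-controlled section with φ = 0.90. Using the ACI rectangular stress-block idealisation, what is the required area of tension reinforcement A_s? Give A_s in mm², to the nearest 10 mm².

M_n = M_u/φ = 684/0.90 = 760 kN·m.
With M_n = 0.85 f'_c a b (d − a/2), solve the quadratic for a:
a = d − √(d² − 2M_n/(0.85 f'_c b)) = 555 − √(555² − 2 × 760×10⁶/(0.85 × 35.7 × 475)) = 104.92 mm.
A_s = 0.85 f'_c a b / f_y = 0.85 × 35.7 × 104.92 × 475 / 500 = 3024.6 mm².

A_s ≈ 3020 mm²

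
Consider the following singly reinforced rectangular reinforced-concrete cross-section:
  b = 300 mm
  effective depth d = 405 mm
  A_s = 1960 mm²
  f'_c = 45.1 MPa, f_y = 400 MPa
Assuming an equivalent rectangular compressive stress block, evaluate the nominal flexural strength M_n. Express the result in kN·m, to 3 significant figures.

M_n ≈ 291 kN·m

T = A_s f_y = 1960 × 400 = 784000 N = 784 kN.
From C = T: a = T/(0.85 f'_c b) = 784000/(0.85 × 45.1 × 300) = 68.17 mm.
M_n = T(d − a/2) = 784 kN × (405 − 34.085) mm = 290.80 kN·m.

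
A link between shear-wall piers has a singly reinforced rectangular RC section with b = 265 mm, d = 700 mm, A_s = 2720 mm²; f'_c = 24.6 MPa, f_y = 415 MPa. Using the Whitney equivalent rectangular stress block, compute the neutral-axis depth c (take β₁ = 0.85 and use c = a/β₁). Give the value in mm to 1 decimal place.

c ≈ 239.7 mm

T = A_s f_y = 2720 × 415 = 1128800 N = 1128.8 kN.
Setting C = 0.85 f'_c a b equal to T: a = 1128800/(0.85 × 24.6 × 265) = 203.712 mm.
With β₁ = 0.85, c = a/β₁ = 203.712/0.85 = 239.7 mm.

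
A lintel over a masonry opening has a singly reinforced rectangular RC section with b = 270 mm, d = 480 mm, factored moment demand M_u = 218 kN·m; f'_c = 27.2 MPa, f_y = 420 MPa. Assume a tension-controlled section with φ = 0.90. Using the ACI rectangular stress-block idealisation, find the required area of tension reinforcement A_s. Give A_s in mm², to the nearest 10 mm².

A_s ≈ 1320 mm²

M_n = M_u/φ = 218/0.90 = 242.222 kN·m.
With M_n = 0.85 f'_c a b (d − a/2), solve the quadratic for a:
a = d − √(d² − 2M_n/(0.85 f'_c b)) = 480 − √(480² − 2 × 242.222×10⁶/(0.85 × 27.2 × 270)) = 89.11 mm.
A_s = 0.85 f'_c a b / f_y = 0.85 × 27.2 × 89.11 × 270 / 420 = 1324.4 mm².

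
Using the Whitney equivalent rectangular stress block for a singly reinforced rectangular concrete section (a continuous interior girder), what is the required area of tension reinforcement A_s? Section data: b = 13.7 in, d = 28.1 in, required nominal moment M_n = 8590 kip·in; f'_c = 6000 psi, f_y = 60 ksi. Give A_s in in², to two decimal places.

A_s ≈ 5.57 in²

From M_n = 0.85 f'_c a b (d − a/2):
a = d − √(d² − 2M_n/(0.85 f'_c b)) = 28.1 − √(28.1² − 2 × 8590/(0.85 × 6 × 13.7)) = 4.782 in.
A_s = 0.85 f'_c a b / f_y = 0.85 × 6 × 4.782 × 13.7 / 60 = 5.569 in².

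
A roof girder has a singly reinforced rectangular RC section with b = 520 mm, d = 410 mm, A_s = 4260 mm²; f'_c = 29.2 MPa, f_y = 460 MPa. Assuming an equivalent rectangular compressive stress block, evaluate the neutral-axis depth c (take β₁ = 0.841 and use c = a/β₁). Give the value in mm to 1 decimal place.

T = A_s f_y = 4260 × 460 = 1959600 N = 1959.6 kN.
Setting C = 0.85 f'_c a b equal to T: a = 1959600/(0.85 × 29.2 × 520) = 151.832 mm.
With β₁ = 0.841, c = a/β₁ = 151.832/0.841 = 180.5 mm.

c ≈ 180.5 mm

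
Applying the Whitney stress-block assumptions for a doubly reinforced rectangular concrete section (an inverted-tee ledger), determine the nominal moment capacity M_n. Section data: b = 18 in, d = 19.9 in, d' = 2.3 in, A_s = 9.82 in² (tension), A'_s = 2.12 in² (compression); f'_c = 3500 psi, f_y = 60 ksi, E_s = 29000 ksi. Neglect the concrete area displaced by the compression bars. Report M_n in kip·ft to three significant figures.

Assume both steels yield.
a = (A_s − A'_s) f_y/(0.85 f'_c b) = (9.82 − 2.12) × 60/(0.85 × 3.5 × 18) = 8.627 in.
c = a/β₁ = 8.627/0.85 = 10.149 in; ε'_s = 0.003(c − d')/c = 0.0023 ≥ ε_y = 0.0021, so the compression steel yields.
M_n = (A_s − A'_s) f_y (d − a/2) + A'_s f_y (d − d') = 462 × (19.9 − 4.3135) + 127.2 × (19.9 − 2.3) = 7201.0 + 2238.7 = 9439.7 kip·in = 9439.7/12 = 786.64 kip·ft.

M_n ≈ 787 kip·ft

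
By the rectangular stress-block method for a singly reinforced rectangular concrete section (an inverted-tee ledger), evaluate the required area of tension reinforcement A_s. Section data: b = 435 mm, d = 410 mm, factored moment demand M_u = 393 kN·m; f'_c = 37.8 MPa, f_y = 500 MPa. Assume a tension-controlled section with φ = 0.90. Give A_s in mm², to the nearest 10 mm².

M_n = M_u/φ = 393/0.90 = 436.667 kN·m.
With M_n = 0.85 f'_c a b (d − a/2), solve the quadratic for a:
a = d − √(d² − 2M_n/(0.85 f'_c b)) = 410 − √(410² − 2 × 436.667×10⁶/(0.85 × 37.8 × 435)) = 85.02 mm.
A_s = 0.85 f'_c a b / f_y = 0.85 × 37.8 × 85.02 × 435 / 500 = 2376.6 mm².

A_s ≈ 2380 mm²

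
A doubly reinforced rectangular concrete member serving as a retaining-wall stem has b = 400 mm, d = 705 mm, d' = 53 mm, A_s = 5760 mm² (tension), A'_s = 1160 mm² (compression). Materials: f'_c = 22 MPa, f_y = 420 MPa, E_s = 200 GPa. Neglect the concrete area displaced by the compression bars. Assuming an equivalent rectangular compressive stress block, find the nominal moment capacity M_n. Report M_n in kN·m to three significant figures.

Assume both tension and compression steel yield.
Net tension couple steel: A_s − A'_s = 4600 mm².
a = (A_s − A'_s) f_y / (0.85 f'_c b) = 1932000/(0.85 × 22 × 400) = 258.29 mm.
c = a/β₁ = 258.29/0.85 = 303.87 mm; ε'_s = 0.003(c − d')/c = 0.0025 ≥ f_y/E_s = 0.0021, so compression steel does yield.
M_n = (A_s − A'_s) f_y (d − a/2) + A'_s f_y (d − d') = [1932000 × (705 − 129.145) + 487200 × (705 − 53)] × 10⁻⁶ = 1112.55 + 317.65 = 1430.20 kN·m.

M_n ≈ 1430 kN·m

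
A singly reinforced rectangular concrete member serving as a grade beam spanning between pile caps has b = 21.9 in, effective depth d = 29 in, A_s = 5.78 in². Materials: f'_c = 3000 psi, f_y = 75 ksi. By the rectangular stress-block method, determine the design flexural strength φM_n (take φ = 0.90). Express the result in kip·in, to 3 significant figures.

T = A_s f_y = 5.78 × 75 = 433.5 kips.
a = T/(0.85 f'_c b) = 433.5/(0.85 × 3 × 21.9) = 7.763 in.
M_n = T(d − a/2) = 433.5 × (29 − 3.8815) = 10888.9 kip·in.
φM_n = 0.90 × 10888.9 = 9800.0 kip·in.

φM_n ≈ 9800 kip·in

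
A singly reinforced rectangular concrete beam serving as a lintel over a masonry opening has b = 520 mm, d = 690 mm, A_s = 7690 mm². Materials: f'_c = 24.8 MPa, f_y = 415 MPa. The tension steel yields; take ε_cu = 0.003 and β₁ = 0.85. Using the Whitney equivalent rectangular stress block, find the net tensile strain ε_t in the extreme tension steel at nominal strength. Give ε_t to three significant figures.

a = A_s f_y/(0.85 f'_c b) = 291.14 mm.
β₁ = 0.85, so c = a/β₁ = 291.14/0.85 = 342.52 mm.
From the linear strain diagram with ε_cu = 0.003: ε_t = 0.003 (d − c)/c = 0.003 × (690 − 342.52)/342.52 = 0.00304.
ε_t < 0.004 — the section is over-reinforced for flexure under ACI limits.

ε_t ≈ 0.00304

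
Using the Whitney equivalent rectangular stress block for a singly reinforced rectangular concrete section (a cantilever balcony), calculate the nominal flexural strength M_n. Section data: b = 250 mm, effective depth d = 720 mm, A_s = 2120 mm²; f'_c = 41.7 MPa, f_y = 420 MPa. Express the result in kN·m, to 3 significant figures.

M_n ≈ 596 kN·m

T = A_s f_y = 2120 × 420 = 890400 N = 890.4 kN.
From C = T: a = T/(0.85 f'_c b) = 890400/(0.85 × 41.7 × 250) = 100.48 mm.
M_n = T(d − a/2) = 890.4 kN × (720 − 50.24) mm = 596.35 kN·m.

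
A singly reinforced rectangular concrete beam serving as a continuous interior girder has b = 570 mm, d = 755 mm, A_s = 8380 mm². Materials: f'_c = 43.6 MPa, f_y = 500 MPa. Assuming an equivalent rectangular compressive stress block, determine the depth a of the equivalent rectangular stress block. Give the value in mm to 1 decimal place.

T = A_s f_y = 8380 × 500 = 4190000 N = 4190 kN.
Setting C = 0.85 f'_c a b equal to T: a = 4190000/(0.85 × 43.6 × 570) = 198.4 mm.

a ≈ 198.4 mm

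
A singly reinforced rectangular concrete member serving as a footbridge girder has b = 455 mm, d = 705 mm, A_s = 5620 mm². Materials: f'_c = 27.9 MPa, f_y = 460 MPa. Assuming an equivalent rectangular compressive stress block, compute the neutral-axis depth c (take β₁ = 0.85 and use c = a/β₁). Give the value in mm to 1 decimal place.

T = A_s f_y = 5620 × 460 = 2585200 N = 2585.2 kN.
Setting C = 0.85 f'_c a b equal to T: a = 2585200/(0.85 × 27.9 × 455) = 239.585 mm.
With β₁ = 0.85, c = a/β₁ = 239.585/0.85 = 281.9 mm.

c ≈ 281.9 mm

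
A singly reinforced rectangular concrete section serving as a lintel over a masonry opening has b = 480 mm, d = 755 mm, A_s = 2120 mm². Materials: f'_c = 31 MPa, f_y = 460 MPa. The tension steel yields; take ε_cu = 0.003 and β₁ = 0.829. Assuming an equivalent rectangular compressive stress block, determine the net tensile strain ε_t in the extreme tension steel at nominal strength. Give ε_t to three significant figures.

a = A_s f_y/(0.85 f'_c b) = 77.10 mm.
β₁ = 0.829, so c = a/β₁ = 77.10/0.829 = 93.00 mm.
From the linear strain diagram with ε_cu = 0.003: ε_t = 0.003 (d − c)/c = 0.003 × (755 − 93.00)/93.00 = 0.0214.
Since ε_t ≥ 0.005, the section is tension-controlled.

ε_t ≈ 0.0214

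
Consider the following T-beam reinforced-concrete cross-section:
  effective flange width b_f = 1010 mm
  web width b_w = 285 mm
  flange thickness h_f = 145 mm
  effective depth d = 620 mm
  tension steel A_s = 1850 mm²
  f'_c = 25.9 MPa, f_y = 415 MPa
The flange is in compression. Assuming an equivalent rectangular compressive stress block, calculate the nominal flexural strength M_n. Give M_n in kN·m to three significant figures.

M_n ≈ 463 kN·m

Tension: T = A_s f_y = 1850 × 415 = 767750 N.
Try a within the flange: a = T/(0.85 f'_c b_f) = 767750/(0.85 × 25.9 × 1010) = 34.53 mm.
Since a = 34.53 ≤ h_f = 145 mm, the stress block lies entirely in the flange; analyse as a rectangular beam of width b_f.
M_n = T(d − a/2) = 767750 × (620 − 17.265) = 462.75 × 10⁶ N·mm.
M_n = 462.75 kN·m.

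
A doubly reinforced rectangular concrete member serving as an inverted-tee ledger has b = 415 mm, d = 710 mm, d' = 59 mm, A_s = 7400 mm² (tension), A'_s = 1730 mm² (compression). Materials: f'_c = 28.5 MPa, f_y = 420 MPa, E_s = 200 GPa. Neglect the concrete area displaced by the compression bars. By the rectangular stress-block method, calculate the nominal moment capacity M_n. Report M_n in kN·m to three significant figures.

M_n ≈ 1880 kN·m

Assume both tension and compression steel yield.
Net tension couple steel: A_s − A'_s = 5670 mm².
a = (A_s − A'_s) f_y / (0.85 f'_c b) = 2381400/(0.85 × 28.5 × 415) = 236.88 mm.
c = a/β₁ = 236.88/0.846 = 280.00 mm; ε'_s = 0.003(c − d')/c = 0.0024 ≥ f_y/E_s = 0.0021, so compression steel does yield.
M_n = (A_s − A'_s) f_y (d − a/2) + A'_s f_y (d − d') = [2381400 × (710 − 118.44) + 726600 × (710 − 59)] × 10⁻⁶ = 1408.74 + 473.02 = 1881.76 kN·m.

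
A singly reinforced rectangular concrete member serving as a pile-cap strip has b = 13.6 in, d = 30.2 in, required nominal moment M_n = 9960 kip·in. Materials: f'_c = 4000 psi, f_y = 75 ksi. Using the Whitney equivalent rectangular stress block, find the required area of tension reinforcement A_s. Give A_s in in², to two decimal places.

A_s ≈ 5.09 in²

From M_n = 0.85 f'_c a b (d − a/2):
a = d − √(d² − 2M_n/(0.85 f'_c b)) = 30.2 − √(30.2² − 2 × 9960/(0.85 × 4 × 13.6)) = 8.263 in.
A_s = 0.85 f'_c a b / f_y = 0.85 × 4 × 8.263 × 13.6 / 75 = 5.094 in².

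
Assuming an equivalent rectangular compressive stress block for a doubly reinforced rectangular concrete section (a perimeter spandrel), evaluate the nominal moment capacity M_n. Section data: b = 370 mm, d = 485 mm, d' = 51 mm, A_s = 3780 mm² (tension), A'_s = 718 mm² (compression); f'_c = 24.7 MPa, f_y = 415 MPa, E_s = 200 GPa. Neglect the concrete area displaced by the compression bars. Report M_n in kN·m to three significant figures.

M_n ≈ 642 kN·m

Assume both tension and compression steel yield.
Net tension couple steel: A_s − A'_s = 3062 mm².
a = (A_s − A'_s) f_y / (0.85 f'_c b) = 1270730/(0.85 × 24.7 × 370) = 163.58 mm.
c = a/β₁ = 163.58/0.85 = 192.45 mm; ε'_s = 0.003(c − d')/c = 0.0022 ≥ f_y/E_s = 0.0021, so compression steel does yield.
M_n = (A_s − A'_s) f_y (d − a/2) + A'_s f_y (d − d') = [1270730 × (485 − 81.79) + 297970 × (485 − 51)] × 10⁻⁶ = 512.37 + 129.32 = 641.69 kN·m.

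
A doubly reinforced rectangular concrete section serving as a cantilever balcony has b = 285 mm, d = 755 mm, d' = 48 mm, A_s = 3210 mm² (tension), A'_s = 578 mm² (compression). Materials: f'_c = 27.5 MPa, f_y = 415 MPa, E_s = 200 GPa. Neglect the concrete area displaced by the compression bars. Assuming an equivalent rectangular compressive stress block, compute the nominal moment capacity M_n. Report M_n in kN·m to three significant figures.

M_n ≈ 905 kN·m

Assume both tension and compression steel yield.
Net tension couple steel: A_s − A'_s = 2632 mm².
a = (A_s − A'_s) f_y / (0.85 f'_c b) = 1092280/(0.85 × 27.5 × 285) = 163.96 mm.
c = a/β₁ = 163.96/0.85 = 192.89 mm; ε'_s = 0.003(c − d')/c = 0.0023 ≥ f_y/E_s = 0.0021, so compression steel does yield.
M_n = (A_s − A'_s) f_y (d − a/2) + A'_s f_y (d − d') = [1092280 × (755 − 81.98) + 239870 × (755 − 48)] × 10⁻⁶ = 735.13 + 169.59 = 904.72 kN·m.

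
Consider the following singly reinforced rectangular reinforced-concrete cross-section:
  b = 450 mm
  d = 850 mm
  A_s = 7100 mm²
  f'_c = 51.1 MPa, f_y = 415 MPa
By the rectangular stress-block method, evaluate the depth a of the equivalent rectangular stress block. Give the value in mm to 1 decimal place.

a ≈ 150.7 mm

T = A_s f_y = 7100 × 415 = 2946500 N = 2946.5 kN.
Setting C = 0.85 f'_c a b equal to T: a = 2946500/(0.85 × 51.1 × 450) = 150.7 mm.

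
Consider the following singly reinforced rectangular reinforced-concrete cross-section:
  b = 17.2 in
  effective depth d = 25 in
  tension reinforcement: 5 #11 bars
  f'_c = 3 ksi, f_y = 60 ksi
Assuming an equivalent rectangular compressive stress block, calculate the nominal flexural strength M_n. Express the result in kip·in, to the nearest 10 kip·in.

M_n ≈ 9200 kip·in

A_s = 5 × 1.56 = 7.8 in².
T = A_s f_y = 7.8 × 60 = 468 kips.
a = T/(0.85 f'_c b) = 468/(0.85 × 3 × 17.2) = 10.670 in.
M_n = T(d − a/2) = 468 × (25 − 5.335) = 9203.2 kip·in.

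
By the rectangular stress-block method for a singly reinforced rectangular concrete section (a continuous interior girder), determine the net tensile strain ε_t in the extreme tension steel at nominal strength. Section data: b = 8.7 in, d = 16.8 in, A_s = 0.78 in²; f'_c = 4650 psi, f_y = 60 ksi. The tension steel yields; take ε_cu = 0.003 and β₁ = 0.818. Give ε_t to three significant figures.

a = A_s f_y/(0.85 f'_c b) = 1.361 in.
β₁ = 0.818, so c = a/β₁ = 1.361/0.818 = 1.664 in.
From the linear strain diagram with ε_cu = 0.003: ε_t = 0.003 (d − c)/c = 0.003 × (16.8 − 1.664)/1.664 = 0.0273.
Since ε_t ≥ 0.005, the section is tension-controlled.

ε_t ≈ 0.0273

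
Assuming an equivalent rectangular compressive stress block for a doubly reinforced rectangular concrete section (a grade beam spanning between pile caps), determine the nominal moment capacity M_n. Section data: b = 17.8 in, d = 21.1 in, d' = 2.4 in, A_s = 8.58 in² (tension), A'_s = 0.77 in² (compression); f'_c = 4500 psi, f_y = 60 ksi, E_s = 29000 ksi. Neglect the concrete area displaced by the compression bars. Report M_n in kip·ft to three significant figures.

M_n ≈ 762 kip·ft

Assume both steels yield.
a = (A_s − A'_s) f_y/(0.85 f'_c b) = (8.58 − 0.77) × 60/(0.85 × 4.5 × 17.8) = 6.883 in.
c = a/β₁ = 6.883/0.825 = 8.343 in; ε'_s = 0.003(c − d')/c = 0.0021 ≥ ε_y = 0.0021, so the compression steel yields.
M_n = (A_s − A'_s) f_y (d − a/2) + A'_s f_y (d − d') = 468.6 × (21.1 − 3.4415) + 46.2 × (21.1 − 2.4) = 8274.8 + 863.9 = 9138.7 kip·in = 9138.7/12 = 761.56 kip·ft.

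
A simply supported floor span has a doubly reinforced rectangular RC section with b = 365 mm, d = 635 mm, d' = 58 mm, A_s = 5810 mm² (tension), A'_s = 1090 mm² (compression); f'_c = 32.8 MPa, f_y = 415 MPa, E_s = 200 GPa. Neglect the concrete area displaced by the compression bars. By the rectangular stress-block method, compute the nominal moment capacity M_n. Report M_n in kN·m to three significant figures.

Assume both tension and compression steel yield.
Net tension couple steel: A_s − A'_s = 4720 mm².
a = (A_s − A'_s) f_y / (0.85 f'_c b) = 1958800/(0.85 × 32.8 × 365) = 192.49 mm.
c = a/β₁ = 192.49/0.816 = 235.89 mm; ε'_s = 0.003(c − d')/c = 0.0023 ≥ f_y/E_s = 0.0021, so compression steel does yield.
M_n = (A_s − A'_s) f_y (d − a/2) + A'_s f_y (d − d') = [1958800 × (635 − 96.245) + 452350 × (635 − 58)] × 10⁻⁶ = 1055.31 + 261.01 = 1316.32 kN·m.

M_n ≈ 1320 kN·m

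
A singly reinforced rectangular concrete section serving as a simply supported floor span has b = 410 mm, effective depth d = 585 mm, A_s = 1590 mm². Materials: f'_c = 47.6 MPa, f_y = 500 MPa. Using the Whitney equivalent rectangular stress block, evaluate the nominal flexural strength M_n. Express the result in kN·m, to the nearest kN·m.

M_n ≈ 446 kN·m

T = A_s f_y = 1590 × 500 = 795000 N = 795 kN.
From C = T: a = T/(0.85 f'_c b) = 795000/(0.85 × 47.6 × 410) = 47.92 mm.
M_n = T(d − a/2) = 795 kN × (585 − 23.96) mm = 446.03 kN·m.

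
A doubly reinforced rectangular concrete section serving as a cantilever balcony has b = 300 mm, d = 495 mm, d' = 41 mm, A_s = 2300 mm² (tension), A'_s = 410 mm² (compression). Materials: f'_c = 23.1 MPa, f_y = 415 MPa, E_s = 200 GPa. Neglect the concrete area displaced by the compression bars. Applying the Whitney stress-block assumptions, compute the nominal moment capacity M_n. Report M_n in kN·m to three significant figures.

Assume both tension and compression steel yield.
Net tension couple steel: A_s − A'_s = 1890 mm².
a = (A_s − A'_s) f_y / (0.85 f'_c b) = 784350/(0.85 × 23.1 × 300) = 133.16 mm.
c = a/β₁ = 133.16/0.85 = 156.66 mm; ε'_s = 0.003(c − d')/c = 0.0022 ≥ f_y/E_s = 0.0021, so compression steel does yield.
M_n = (A_s − A'_s) f_y (d − a/2) + A'_s f_y (d − d') = [784350 × (495 − 66.58) + 170150 × (495 − 41)] × 10⁻⁶ = 336.03 + 77.25 = 413.28 kN·m.

M_n ≈ 413 kN·m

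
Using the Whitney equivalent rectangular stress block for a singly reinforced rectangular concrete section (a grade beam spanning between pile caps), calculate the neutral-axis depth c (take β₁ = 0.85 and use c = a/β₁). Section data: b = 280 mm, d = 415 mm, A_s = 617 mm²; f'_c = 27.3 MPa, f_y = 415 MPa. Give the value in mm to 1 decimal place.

T = A_s f_y = 617 × 415 = 256055 N = 256.055 kN.
Setting C = 0.85 f'_c a b equal to T: a = 256055/(0.85 × 27.3 × 280) = 39.409 mm.
With β₁ = 0.85, c = a/β₁ = 39.409/0.85 = 46.4 mm.

c ≈ 46.4 mm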